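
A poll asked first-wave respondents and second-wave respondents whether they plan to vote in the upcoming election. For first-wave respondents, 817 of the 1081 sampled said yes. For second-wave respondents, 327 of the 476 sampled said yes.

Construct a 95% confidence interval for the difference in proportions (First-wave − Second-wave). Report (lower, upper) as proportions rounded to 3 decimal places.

p̂₁ = 817/1081 = 0.7558 and p̂₂ = 327/476 = 0.6870.
SE₁ = √(p̂₁(1−p̂₁)/n₁) = √(0.7558·0.2442/1081) = 0.01307; SE₂ = √(0.6870·0.3130/476) = 0.02125.
Independent samples: SE of the difference = √(SE₁² + SE₂²) = √(0.0001708249 + 0.0004515625) = 0.02495.
z* for 95% confidence is 1.960, so the margin of error is 1.960 × 0.02495 = 0.04890.
Point estimate p̂₁ − p̂₂ = 0.7558 − 0.6870 = 0.0688.
0.0688 ± 0.04890 → (0.020, 0.118).

(0.020, 0.118)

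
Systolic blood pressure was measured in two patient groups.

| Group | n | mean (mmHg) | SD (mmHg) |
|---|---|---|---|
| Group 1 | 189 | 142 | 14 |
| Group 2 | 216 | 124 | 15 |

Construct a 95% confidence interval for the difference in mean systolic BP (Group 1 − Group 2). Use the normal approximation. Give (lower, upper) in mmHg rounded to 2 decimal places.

(15.17, 20.83)

Per-group SEs: s₁/√n₁ = 14/√189 = 1.0184, s₂/√n₂ = 15/√216 = 1.0206.
Unpooled SE of the difference: √(1.03713856 + 1.04162436) = 1.4418.
Margin of error = z* · SE = 1.960 × 1.4418 = 2.8259.
x̄₁ − x̄₂ = 142 − 124 = 18.0000.
CI: 18.0000 ± 2.8259 = (15.17, 20.83).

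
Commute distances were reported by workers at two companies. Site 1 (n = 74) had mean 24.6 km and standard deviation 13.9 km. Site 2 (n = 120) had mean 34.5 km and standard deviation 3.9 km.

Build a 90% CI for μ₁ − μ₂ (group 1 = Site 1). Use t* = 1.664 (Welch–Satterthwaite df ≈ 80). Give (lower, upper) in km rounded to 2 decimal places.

(-12.65, -7.15)

Standard errors of each mean: 13.9/√74 = 1.6158 and 3.9/√120 = 0.3560.
SE(x̄₁ − x̄₂) = √(1.6158² + 0.3560²) = 1.6546 for independent samples with unequal variances.
With t* = 1.664, the margin is 1.664 × 1.6546 = 2.7533.
x̄₁ − x̄₂ = 24.6 − 34.5 = -9.9000; the interval is -9.9000 ± 2.7533 = (-12.65, -7.15).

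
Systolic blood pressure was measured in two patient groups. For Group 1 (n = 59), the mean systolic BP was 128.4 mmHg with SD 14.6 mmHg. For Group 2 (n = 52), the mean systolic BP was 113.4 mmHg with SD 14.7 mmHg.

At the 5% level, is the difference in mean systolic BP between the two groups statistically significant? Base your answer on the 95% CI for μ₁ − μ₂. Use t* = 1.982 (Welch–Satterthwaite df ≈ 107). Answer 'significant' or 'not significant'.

significant

SE₁ = s₁/√n₁ = 14.6/√59 = 1.9008; SE₂ = 14.7/√52 = 2.0385.
Independent samples, unequal variances: SE_diff = √(SE₁² + SE₂²) = √(3.61304064 + 4.15548225) = 2.7872.
t* = 1.982, so margin of error = 1.982 × 2.7872 = 5.5242.
Difference in means = 128.4 − 113.4 = 15.0000.
15.0000 ± 5.5242 → (9.4758, 20.5242).
The interval (9.4758, 20.5242) does not contain 0, so the difference is significant.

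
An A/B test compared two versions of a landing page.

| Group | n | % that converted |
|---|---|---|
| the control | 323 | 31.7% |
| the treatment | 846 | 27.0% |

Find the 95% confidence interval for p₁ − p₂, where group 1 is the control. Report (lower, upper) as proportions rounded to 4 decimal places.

Each SE is √(p̂(1−p̂)/n): √(0.3170·0.6830/323) = 0.02589 and √(0.2700·0.7300/846) = 0.01526.
SE(p̂₁ − p̂₂) = √(SE₁² + SE₂²) = √(0.0006702921 + 0.0002328676) = 0.03005, since the two samples are independent.
At 95% confidence z* = 1.960; margin = 1.960 × 0.03005 = 0.05890.
The difference is 0.3170 − 0.2700 = 0.0470, so the interval is 0.0470 ± 0.05890 = (-0.0119, 0.1059).

(-0.0119, 0.1059)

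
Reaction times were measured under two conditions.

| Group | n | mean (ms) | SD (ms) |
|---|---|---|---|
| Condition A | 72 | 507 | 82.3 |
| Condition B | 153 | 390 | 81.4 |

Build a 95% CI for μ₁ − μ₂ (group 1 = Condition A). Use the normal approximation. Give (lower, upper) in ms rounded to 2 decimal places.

(94.03, 139.97)

Per-group SEs: s₁/√n₁ = 82.3/√72 = 9.6991, s₂/√n₂ = 81.4/√153 = 6.5808.
Unpooled SE of the difference: √(94.07254081 + 43.30692864) = 11.7209.
Margin of error = z* · SE = 1.960 × 11.7209 = 22.9730.
x̄₁ − x̄₂ = 507 − 390 = 117.0000.
CI: 117.0000 ± 22.9730 = (94.03, 139.97).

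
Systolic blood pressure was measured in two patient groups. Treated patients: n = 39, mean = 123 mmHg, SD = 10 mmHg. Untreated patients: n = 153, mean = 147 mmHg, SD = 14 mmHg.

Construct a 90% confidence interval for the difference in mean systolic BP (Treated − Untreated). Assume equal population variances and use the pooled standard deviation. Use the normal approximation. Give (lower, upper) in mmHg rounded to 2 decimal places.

(-27.92, -20.08)

Pooled variance s_p² = [38·10² + 152·14²] / (39+153−2) = 176.8000, so s_p = 13.2966.
SE_diff = s_p·√(1/n₁ + 1/n₂) = 13.2966·√(1/39 + 1/153) = 2.3851.
z* = 1.645; margin = 1.645 × 2.3851 = 3.9235.
Difference = 123 − 147 = -24.0000.
-24.0000 ± 3.9235 → (-27.92, -20.08).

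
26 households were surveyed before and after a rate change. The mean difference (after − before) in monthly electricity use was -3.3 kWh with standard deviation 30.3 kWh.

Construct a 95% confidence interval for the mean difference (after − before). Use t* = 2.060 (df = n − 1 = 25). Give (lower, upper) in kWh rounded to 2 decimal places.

This is a matched-pairs design, so SE = s_d/√n = 30.3/√26 = 5.9423.
Margin = 2.060 × 5.9423 = 12.2411; the interval is -3.3 ± 12.2411 = (-15.54, 8.94).

(-15.54, 8.94)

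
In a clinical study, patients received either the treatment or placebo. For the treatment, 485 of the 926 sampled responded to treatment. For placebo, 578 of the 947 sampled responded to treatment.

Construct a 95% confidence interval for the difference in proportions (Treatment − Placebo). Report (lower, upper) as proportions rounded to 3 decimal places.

Sample proportions: 485/926 = 0.5238, 578/947 = 0.6103.
Each SE is √(p̂(1−p̂)/n): √(0.5238·0.4762/926) = 0.01641 and √(0.6103·0.3897/947) = 0.01585.
SE(p̂₁ − p̂₂) = √(SE₁² + SE₂²) = √(0.0002692881 + 0.0002512225) = 0.02281, since the two samples are independent.
At 95% confidence z* = 1.960; margin = 1.960 × 0.02281 = 0.04471.
The difference is 0.5238 − 0.6103 = -0.0865, so the interval is -0.0865 ± 0.04471 = (-0.131, -0.042).

(-0.131, -0.042)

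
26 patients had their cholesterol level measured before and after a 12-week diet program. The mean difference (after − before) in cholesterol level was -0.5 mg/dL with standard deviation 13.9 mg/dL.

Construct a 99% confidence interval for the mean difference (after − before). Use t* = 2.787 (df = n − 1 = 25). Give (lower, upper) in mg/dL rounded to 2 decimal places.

Paired design: SE = s_d/√n = 13.9/√26 = 2.7260.
t* = 2.787; margin of error = 2.787 × 2.7260 = 7.5974.
-0.5 ± 7.5974 → (-8.10, 7.10).

(-8.10, 7.10)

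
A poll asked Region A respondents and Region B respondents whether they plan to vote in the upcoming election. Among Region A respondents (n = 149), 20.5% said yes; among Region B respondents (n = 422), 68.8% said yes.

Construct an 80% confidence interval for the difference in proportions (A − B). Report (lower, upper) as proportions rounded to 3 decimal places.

(-0.534, -0.432)

Each SE is √(p̂(1−p̂)/n): √(0.2050·0.7950/149) = 0.03307 and √(0.6880·0.3120/422) = 0.02255.
SE(p̂₁ − p̂₂) = √(SE₁² + SE₂²) = √(0.0010936249 + 0.0005085025) = 0.04003, since the two samples are independent.
At 80% confidence z* = 1.282; margin = 1.282 × 0.04003 = 0.05132.
The difference is 0.2050 − 0.6880 = -0.4830, so the interval is -0.4830 ± 0.05132 = (-0.534, -0.432).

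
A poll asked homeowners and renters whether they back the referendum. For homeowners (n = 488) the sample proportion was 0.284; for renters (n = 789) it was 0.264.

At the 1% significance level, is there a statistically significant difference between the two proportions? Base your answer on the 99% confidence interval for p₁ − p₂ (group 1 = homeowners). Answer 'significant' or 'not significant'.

not significant

Each SE is √(p̂(1−p̂)/n): √(0.2840·0.7160/488) = 0.02041 and √(0.2640·0.7360/789) = 0.01569.
SE(p̂₁ − p̂₂) = √(SE₁² + SE₂²) = √(0.0004165681 + 0.0002461761) = 0.02574, since the two samples are independent.
At 99% confidence z* = 2.576; margin = 2.576 × 0.02574 = 0.06631.
The difference is 0.2840 − 0.2640 = 0.0200, so the interval is 0.0200 ± 0.06631 = (-0.04631, 0.08631).
The interval (-0.04631, 0.08631) contains 0, so the difference is not significant.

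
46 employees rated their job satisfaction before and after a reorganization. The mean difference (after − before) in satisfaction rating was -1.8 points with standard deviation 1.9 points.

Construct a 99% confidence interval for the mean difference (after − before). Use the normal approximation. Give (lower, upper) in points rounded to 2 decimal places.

This is a matched-pairs design, so SE = s_d/√n = 1.9/√46 = 0.2801.
Margin = 2.576 × 0.2801 = 0.7215; the interval is -1.8 ± 0.7215 = (-2.52, -1.08).

(-2.52, -1.08)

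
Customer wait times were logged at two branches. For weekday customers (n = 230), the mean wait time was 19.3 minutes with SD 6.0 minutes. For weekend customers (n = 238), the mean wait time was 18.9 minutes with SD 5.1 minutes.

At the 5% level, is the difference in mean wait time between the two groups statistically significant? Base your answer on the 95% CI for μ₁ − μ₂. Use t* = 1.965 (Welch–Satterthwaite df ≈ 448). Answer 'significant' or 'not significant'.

not significant

Per-group SEs: s₁/√n₁ = 6.0/√230 = 0.3956, s₂/√n₂ = 5.1/√238 = 0.3306.
Unpooled SE of the difference: √(0.15649936 + 0.10929636) = 0.5156.
Margin of error = t* · SE = 1.965 × 0.5156 = 1.0132.
x̄₁ − x̄₂ = 19.3 − 18.9 = 0.4000.
CI: 0.4000 ± 1.0132 = (-0.6132, 1.4132).
The interval (-0.6132, 1.4132) contains 0, so the difference is not significant.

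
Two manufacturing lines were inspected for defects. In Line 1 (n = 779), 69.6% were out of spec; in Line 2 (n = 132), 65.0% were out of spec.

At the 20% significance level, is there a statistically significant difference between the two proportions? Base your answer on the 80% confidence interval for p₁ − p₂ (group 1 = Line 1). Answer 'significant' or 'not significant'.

not significant

Each SE is √(p̂(1−p̂)/n): √(0.6960·0.3040/779) = 0.01648 and √(0.6500·0.3500/132) = 0.04151.
SE(p̂₁ − p̂₂) = √(SE₁² + SE₂²) = √(0.0002715904 + 0.0017230801) = 0.04466, since the two samples are independent.
At 80% confidence z* = 1.282; margin = 1.282 × 0.04466 = 0.05725.
The difference is 0.6960 − 0.6500 = 0.0460, so the interval is 0.0460 ± 0.05725 = (-0.01125, 0.10325).
The interval (-0.01125, 0.10325) contains 0, so the difference is not significant.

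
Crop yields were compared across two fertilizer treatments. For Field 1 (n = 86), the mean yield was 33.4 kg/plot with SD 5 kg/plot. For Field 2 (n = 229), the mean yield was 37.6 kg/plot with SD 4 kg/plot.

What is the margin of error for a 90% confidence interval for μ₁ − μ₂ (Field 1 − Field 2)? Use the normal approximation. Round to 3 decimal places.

0.988

Per-group SEs: s₁/√n₁ = 5/√86 = 0.5392, s₂/√n₂ = 4/√229 = 0.2643.
Unpooled SE of the difference: √(0.29073664 + 0.06985449) = 0.6005.
Margin of error = z* · SE = 1.645 × 0.6005 = 0.9878.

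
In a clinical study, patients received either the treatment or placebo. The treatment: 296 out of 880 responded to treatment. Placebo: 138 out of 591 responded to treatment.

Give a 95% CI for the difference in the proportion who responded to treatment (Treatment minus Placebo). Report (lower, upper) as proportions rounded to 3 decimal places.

First, p̂₁ = 296/880 = 0.3364; p̂₂ = 138/591 = 0.2335.
The two standard errors are √(0.3364×0.6636/880) = 0.01593 and √(0.2335×0.7665/591) = 0.01740.
Because the samples are independent, SE_diff = √(0.01593² + 0.01740²) = 0.02359.
Using z* = 1.960 for 95%, ME = 1.960 × 0.02359 = 0.04624.
p̂₁ − p̂₂ = 0.1029; interval 0.1029 ± 0.04624 gives (0.057, 0.149).

(0.057, 0.149)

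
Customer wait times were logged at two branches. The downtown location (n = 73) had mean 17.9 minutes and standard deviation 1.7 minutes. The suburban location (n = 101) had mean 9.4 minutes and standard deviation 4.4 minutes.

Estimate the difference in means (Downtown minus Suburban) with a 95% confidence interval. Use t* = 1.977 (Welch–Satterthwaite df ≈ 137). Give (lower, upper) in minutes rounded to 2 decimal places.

(7.55, 9.45)

Per-group SEs: s₁/√n₁ = 1.7/√73 = 0.1990, s₂/√n₂ = 4.4/√101 = 0.4378.
Unpooled SE of the difference: √(0.039601 + 0.19166884) = 0.4809.
Margin of error = t* · SE = 1.977 × 0.4809 = 0.9507.
x̄₁ − x̄₂ = 17.9 − 9.4 = 8.5000.
CI: 8.5000 ± 0.9507 = (7.55, 9.45).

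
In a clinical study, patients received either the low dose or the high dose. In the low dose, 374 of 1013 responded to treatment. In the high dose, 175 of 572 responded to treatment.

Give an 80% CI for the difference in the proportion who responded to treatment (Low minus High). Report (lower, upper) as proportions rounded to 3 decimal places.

(0.032, 0.095)

First, p̂₁ = 374/1013 = 0.3692; p̂₂ = 175/572 = 0.3059.
The two standard errors are √(0.3692×0.6308/1013) = 0.01516 and √(0.3059×0.6941/572) = 0.01927.
Because the samples are independent, SE_diff = √(0.01516² + 0.01927²) = 0.02452.
Using z* = 1.282 for 80%, ME = 1.282 × 0.02452 = 0.03143.
p̂₁ − p̂₂ = 0.0633; interval 0.0633 ± 0.03143 gives (0.032, 0.095).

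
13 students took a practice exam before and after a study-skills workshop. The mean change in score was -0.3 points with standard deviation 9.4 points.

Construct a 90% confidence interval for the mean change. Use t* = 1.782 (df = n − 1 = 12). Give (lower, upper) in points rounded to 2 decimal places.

This is a matched-pairs design, so SE = s_d/√n = 9.4/√13 = 2.6071.
Margin = 1.782 × 2.6071 = 4.6459; the interval is -0.3 ± 4.6459 = (-4.95, 4.35).

(-4.95, 4.35)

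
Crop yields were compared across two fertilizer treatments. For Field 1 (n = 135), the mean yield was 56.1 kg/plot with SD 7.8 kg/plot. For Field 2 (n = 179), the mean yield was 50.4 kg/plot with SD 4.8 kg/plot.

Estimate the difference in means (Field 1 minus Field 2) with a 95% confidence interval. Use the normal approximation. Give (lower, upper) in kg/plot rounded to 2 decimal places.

Per-group SEs: s₁/√n₁ = 7.8/√135 = 0.6713, s₂/√n₂ = 4.8/√179 = 0.3588.
Unpooled SE of the difference: √(0.45064369 + 0.12873744) = 0.7612.
Margin of error = z* · SE = 1.960 × 0.7612 = 1.4920.
x̄₁ − x̄₂ = 56.1 − 50.4 = 5.7000.
CI: 5.7000 ± 1.4920 = (4.21, 7.19).

(4.21, 7.19)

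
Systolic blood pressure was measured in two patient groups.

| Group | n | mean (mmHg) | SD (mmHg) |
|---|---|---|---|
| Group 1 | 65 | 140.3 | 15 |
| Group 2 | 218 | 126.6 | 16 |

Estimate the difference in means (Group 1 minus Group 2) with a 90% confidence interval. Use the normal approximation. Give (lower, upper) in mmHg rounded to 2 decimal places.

(10.16, 17.24)

SE₁ = s₁/√n₁ = 15/√65 = 1.8605; SE₂ = 16/√218 = 1.0837.
Independent samples, unequal variances: SE_diff = √(SE₁² + SE₂²) = √(3.46146025 + 1.17440569) = 2.1531.
z* = 1.645, so margin of error = 1.645 × 2.1531 = 3.5418.
Difference in means = 140.3 − 126.6 = 13.7000.
13.7000 ± 3.5418 → (10.16, 17.24).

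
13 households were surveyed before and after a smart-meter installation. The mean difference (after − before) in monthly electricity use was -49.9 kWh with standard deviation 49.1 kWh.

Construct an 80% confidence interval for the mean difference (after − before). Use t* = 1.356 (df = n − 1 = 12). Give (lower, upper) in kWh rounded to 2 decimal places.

(-68.37, -31.43)

This is a matched-pairs design, so SE = s_d/√n = 49.1/√13 = 13.6179.
Margin = 1.356 × 13.6179 = 18.4659; the interval is -49.9 ± 18.4659 = (-68.37, -31.43).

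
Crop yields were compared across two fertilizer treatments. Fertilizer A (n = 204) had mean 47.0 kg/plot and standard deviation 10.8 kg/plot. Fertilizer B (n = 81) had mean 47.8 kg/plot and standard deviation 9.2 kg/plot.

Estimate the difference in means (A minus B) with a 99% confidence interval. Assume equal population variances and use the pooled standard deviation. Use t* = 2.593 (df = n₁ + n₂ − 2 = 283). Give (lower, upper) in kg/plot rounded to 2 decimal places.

s_p = √[((n₁−1)s₁² + (n₂−1)s₂²)/(n₁+n₂−2)] = √[(203·10.8² + 80·9.2²)/283] = 10.3728.
SE = 10.3728·√(1/204 + 1/81) = 1.3623.
With t* = 2.593, margin = 2.593 × 1.3623 = 3.5324.
x̄₁ − x̄₂ = 47.0 − 47.8 = -0.8000; interval -0.8000 ± 3.5324 = (-4.33, 2.73).

(-4.33, 2.73)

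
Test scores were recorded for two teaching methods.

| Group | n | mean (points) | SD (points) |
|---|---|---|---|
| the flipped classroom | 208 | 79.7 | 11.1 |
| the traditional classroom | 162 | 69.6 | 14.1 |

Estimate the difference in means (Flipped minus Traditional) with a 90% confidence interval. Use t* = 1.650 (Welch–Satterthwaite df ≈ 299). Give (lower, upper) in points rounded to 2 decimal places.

SE₁ = s₁/√n₁ = 11.1/√208 = 0.7696; SE₂ = 14.1/√162 = 1.1078.
Independent samples, unequal variances: SE_diff = √(SE₁² + SE₂²) = √(0.59228416 + 1.22722084) = 1.3489.
t* = 1.650, so margin of error = 1.650 × 1.3489 = 2.2257.
Difference in means = 79.7 − 69.6 = 10.1000.
10.1000 ± 2.2257 → (7.87, 12.33).

(7.87, 12.33)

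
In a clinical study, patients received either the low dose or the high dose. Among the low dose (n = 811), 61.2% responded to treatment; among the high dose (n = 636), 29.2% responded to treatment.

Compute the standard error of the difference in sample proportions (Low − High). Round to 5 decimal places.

0.02486

The two standard errors are √(0.6120×0.3880/811) = 0.01711 and √(0.2920×0.7080/636) = 0.01803.
Because the samples are independent, SE_diff = √(0.01711² + 0.01803²) = 0.02486.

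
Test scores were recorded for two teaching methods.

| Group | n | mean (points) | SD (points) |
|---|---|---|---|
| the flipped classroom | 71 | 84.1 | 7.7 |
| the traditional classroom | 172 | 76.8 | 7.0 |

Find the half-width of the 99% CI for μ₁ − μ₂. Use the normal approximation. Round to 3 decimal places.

2.726

Standard errors of each mean: 7.7/√71 = 0.9138 and 7.0/√172 = 0.5337.
SE(x̄₁ − x̄₂) = √(0.9138² + 0.5337²) = 1.0582 for independent samples with unequal variances.
With z* = 2.576, the margin is 2.576 × 1.0582 = 2.7259.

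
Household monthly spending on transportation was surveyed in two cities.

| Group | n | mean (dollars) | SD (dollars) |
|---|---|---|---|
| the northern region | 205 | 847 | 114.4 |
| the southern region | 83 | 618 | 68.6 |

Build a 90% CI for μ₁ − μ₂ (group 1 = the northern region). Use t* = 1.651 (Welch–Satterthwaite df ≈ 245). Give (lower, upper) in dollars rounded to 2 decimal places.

(210.87, 247.13)

Per-group SEs: s₁/√n₁ = 114.4/√205 = 7.9900, s₂/√n₂ = 68.6/√83 = 7.5298.
Unpooled SE of the difference: √(63.8401 + 56.69788804) = 10.9790.
Margin of error = t* · SE = 1.651 × 10.9790 = 18.1263.
x̄₁ − x̄₂ = 847 − 618 = 229.0000.
CI: 229.0000 ± 18.1263 = (210.87, 247.13).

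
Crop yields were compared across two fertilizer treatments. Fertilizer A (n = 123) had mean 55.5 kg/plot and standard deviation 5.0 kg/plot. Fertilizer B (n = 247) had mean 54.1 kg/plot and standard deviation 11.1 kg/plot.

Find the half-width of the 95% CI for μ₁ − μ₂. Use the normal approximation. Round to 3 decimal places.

Per-group SEs: s₁/√n₁ = 5.0/√123 = 0.4508, s₂/√n₂ = 11.1/√247 = 0.7063.
Unpooled SE of the difference: √(0.20322064 + 0.49885969) = 0.8379.
Margin of error = z* · SE = 1.960 × 0.8379 = 1.6423.

1.642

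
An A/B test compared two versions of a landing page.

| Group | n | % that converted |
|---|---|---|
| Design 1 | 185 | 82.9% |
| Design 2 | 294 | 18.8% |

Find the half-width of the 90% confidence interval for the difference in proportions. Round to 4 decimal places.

0.0590

Each SE is √(p̂(1−p̂)/n): √(0.8290·0.1710/185) = 0.02768 and √(0.1880·0.8120/294) = 0.02279.
SE(p̂₁ − p̂₂) = √(SE₁² + SE₂²) = √(0.0007661824 + 0.0005193841) = 0.03585, since the two samples are independent.
At 90% confidence z* = 1.645; margin = 1.645 × 0.03585 = 0.05897.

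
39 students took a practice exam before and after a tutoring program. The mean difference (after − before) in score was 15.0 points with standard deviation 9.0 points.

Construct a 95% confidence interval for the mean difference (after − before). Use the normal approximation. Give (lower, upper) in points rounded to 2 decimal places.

This is a matched-pairs design, so SE = s_d/√n = 9.0/√39 = 1.4412.
Margin = 1.960 × 1.4412 = 2.8248; the interval is 15.0 ± 2.8248 = (12.18, 17.82).

(12.18, 17.82)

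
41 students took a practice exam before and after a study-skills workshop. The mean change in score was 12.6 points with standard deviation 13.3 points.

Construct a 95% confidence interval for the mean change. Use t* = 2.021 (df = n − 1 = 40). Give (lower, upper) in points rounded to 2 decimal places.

Paired design: SE = s_d/√n = 13.3/√41 = 2.0771.
t* = 2.021; margin of error = 2.021 × 2.0771 = 4.1978.
12.6 ± 4.1978 → (8.40, 16.80).

(8.40, 16.80)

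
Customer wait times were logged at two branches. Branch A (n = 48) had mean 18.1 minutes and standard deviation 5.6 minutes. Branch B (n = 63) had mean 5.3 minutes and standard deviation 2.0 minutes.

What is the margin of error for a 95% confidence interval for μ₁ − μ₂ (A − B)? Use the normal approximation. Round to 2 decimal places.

Per-group SEs: s₁/√n₁ = 5.6/√48 = 0.8083, s₂/√n₂ = 2.0/√63 = 0.2520.
Unpooled SE of the difference: √(0.65334889 + 0.063504) = 0.8467.
Margin of error = z* · SE = 1.960 × 0.8467 = 1.6595.

1.66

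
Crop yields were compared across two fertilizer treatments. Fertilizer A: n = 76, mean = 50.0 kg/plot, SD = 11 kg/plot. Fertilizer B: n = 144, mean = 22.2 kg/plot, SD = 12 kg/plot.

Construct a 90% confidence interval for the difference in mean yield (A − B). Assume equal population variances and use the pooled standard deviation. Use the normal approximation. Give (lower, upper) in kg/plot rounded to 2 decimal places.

(25.08, 30.52)

s_p = √[((n₁−1)s₁² + (n₂−1)s₂²)/(n₁+n₂−2)] = √[(75·11² + 143·12²)/218] = 11.6656.
SE = 11.6656·√(1/76 + 1/144) = 1.6540.
With z* = 1.645, margin = 1.645 × 1.6540 = 2.7208.
x̄₁ − x̄₂ = 50.0 − 22.2 = 27.8000; interval 27.8000 ± 2.7208 = (25.08, 30.52).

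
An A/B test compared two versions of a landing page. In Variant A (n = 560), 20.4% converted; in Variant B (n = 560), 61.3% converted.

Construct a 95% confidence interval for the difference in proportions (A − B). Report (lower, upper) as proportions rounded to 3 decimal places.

The two standard errors are √(0.2040×0.7960/560) = 0.01703 and √(0.6130×0.3870/560) = 0.02058.
Because the samples are independent, SE_diff = √(0.01703² + 0.02058²) = 0.02671.
Using z* = 1.960 for 95%, ME = 1.960 × 0.02671 = 0.05235.
p̂₁ − p̂₂ = -0.4090; interval -0.4090 ± 0.05235 gives (-0.461, -0.357).

(-0.461, -0.357)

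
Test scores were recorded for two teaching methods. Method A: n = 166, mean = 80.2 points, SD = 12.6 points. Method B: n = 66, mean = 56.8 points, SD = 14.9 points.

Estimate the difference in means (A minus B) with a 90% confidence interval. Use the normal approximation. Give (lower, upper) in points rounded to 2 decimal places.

SE₁ = s₁/√n₁ = 12.6/√166 = 0.9779; SE₂ = 14.9/√66 = 1.8341.
Independent samples, unequal variances: SE_diff = √(SE₁² + SE₂²) = √(0.95628841 + 3.36392281) = 2.0785.
z* = 1.645, so margin of error = 1.645 × 2.0785 = 3.4191.
Difference in means = 80.2 − 56.8 = 23.4000.
23.4000 ± 3.4191 → (19.98, 26.82).

(19.98, 26.82)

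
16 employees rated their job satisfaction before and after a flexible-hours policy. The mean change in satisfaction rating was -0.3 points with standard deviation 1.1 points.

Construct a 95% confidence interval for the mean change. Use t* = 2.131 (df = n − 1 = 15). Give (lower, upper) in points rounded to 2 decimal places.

This is a matched-pairs design, so SE = s_d/√n = 1.1/√16 = 0.2750.
Margin = 2.131 × 0.2750 = 0.5860; the interval is -0.3 ± 0.5860 = (-0.89, 0.29).

(-0.89, 0.29)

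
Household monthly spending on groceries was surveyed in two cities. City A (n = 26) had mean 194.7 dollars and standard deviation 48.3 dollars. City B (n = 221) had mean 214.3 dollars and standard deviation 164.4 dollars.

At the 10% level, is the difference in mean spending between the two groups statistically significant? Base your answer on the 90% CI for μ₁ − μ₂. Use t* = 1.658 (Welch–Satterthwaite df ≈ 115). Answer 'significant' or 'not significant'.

Standard errors of each mean: 48.3/√26 = 9.4724 and 164.4/√221 = 11.0587.
SE(x̄₁ − x̄₂) = √(9.4724² + 11.0587²) = 14.5609 for independent samples with unequal variances.
With t* = 1.658, the margin is 1.658 × 14.5609 = 24.1420.
x̄₁ − x̄₂ = 194.7 − 214.3 = -19.6000; the interval is -19.6000 ± 24.1420 = (-43.7420, 4.5420).
The interval (-43.7420, 4.5420) contains 0, so the difference is not significant.

not significant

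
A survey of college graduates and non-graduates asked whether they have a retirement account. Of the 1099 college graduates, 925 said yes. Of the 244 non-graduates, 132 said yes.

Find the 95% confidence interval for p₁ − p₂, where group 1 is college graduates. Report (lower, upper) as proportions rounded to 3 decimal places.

(0.235, 0.367)

First, p̂₁ = 925/1099 = 0.8417; p̂₂ = 132/244 = 0.5410.
The two standard errors are √(0.8417×0.1583/1099) = 0.01101 and √(0.5410×0.4590/244) = 0.03190.
Because the samples are independent, SE_diff = √(0.01101² + 0.03190²) = 0.03375.
Using z* = 1.960 for 95%, ME = 1.960 × 0.03375 = 0.06615.
p̂₁ − p̂₂ = 0.3007; interval 0.3007 ± 0.06615 gives (0.235, 0.367).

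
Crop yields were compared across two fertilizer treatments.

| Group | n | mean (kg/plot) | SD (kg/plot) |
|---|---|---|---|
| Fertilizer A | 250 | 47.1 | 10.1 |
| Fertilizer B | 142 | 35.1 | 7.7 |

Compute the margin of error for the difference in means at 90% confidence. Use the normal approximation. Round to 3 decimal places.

1.495

Standard errors of each mean: 10.1/√250 = 0.6388 and 7.7/√142 = 0.6462.
SE(x̄₁ − x̄₂) = √(0.6388² + 0.6462²) = 0.9086 for independent samples with unequal variances.
With z* = 1.645, the margin is 1.645 × 0.9086 = 1.4946.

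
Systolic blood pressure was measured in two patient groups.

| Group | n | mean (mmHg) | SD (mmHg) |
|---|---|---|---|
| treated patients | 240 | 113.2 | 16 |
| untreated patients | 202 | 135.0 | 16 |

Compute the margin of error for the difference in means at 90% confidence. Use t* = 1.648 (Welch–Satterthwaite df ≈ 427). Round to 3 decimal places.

2.518

Standard errors of each mean: 16/√240 = 1.0328 and 16/√202 = 1.1258.
SE(x̄₁ − x̄₂) = √(1.0328² + 1.1258²) = 1.5278 for independent samples with unequal variances.
With t* = 1.648, the margin is 1.648 × 1.5278 = 2.5178.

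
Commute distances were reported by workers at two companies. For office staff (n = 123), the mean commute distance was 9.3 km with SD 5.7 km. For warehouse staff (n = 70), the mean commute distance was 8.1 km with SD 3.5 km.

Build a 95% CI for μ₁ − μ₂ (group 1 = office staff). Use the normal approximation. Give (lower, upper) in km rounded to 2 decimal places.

SE₁ = s₁/√n₁ = 5.7/√123 = 0.5140; SE₂ = 3.5/√70 = 0.4183.
Independent samples, unequal variances: SE_diff = √(SE₁² + SE₂²) = √(0.264196 + 0.17497489) = 0.6627.
z* = 1.960, so margin of error = 1.960 × 0.6627 = 1.2989.
Difference in means = 9.3 − 8.1 = 1.2000.
1.2000 ± 1.2989 → (-0.10, 2.50).

(-0.10, 2.50)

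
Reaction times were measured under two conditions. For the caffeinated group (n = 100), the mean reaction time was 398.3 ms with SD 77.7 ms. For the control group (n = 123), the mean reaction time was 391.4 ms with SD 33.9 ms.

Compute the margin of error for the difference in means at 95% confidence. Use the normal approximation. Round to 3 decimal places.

Standard errors of each mean: 77.7/√100 = 7.7700 and 33.9/√123 = 3.0567.
SE(x̄₁ − x̄₂) = √(7.7700² + 3.0567²) = 8.3496 for independent samples with unequal variances.
With z* = 1.960, the margin is 1.960 × 8.3496 = 16.3652.

16.365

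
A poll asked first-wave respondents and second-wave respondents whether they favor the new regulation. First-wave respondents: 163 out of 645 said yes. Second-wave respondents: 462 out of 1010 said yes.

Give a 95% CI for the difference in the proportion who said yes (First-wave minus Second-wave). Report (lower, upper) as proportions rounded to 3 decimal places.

p̂₁ = 163/645 = 0.2527 and p̂₂ = 462/1010 = 0.4574.
SE₁ = √(p̂₁(1−p̂₁)/n₁) = √(0.2527·0.7473/645) = 0.01711; SE₂ = √(0.4574·0.5426/1010) = 0.01568.
Independent samples: SE of the difference = √(SE₁² + SE₂²) = √(0.0002927521 + 0.0002458624) = 0.02321.
z* for 95% confidence is 1.960, so the margin of error is 1.960 × 0.02321 = 0.04549.
Point estimate p̂₁ − p̂₂ = 0.2527 − 0.4574 = -0.2047.
-0.2047 ± 0.04549 → (-0.250, -0.159).

(-0.250, -0.159)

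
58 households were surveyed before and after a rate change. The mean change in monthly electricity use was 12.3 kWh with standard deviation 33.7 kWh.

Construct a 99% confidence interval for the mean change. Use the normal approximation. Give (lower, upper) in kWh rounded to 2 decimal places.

(0.90, 23.70)

Paired design: SE = s_d/√n = 33.7/√58 = 4.4250.
z* = 2.576; margin of error = 2.576 × 4.4250 = 11.3988.
12.3 ± 11.3988 → (0.90, 23.70).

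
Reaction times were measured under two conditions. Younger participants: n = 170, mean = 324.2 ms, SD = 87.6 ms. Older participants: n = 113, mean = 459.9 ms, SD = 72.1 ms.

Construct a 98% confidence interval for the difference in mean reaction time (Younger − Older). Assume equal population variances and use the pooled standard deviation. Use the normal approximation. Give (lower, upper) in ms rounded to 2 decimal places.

(-158.79, -112.61)

s_p = √[((n₁−1)s₁² + (n₂−1)s₂²)/(n₁+n₂−2)] = √[(169·87.6² + 112·72.1²)/281] = 81.7750.
SE = 81.7750·√(1/170 + 1/113) = 9.9254.
With z* = 2.326, margin = 2.326 × 9.9254 = 23.0865.
x̄₁ − x̄₂ = 324.2 − 459.9 = -135.7000; interval -135.7000 ± 23.0865 = (-158.79, -112.61).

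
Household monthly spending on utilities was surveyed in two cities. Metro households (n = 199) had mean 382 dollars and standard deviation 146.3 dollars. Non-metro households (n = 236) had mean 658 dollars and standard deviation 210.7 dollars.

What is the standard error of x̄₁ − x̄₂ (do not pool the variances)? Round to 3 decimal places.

17.195

SE₁ = s₁/√n₁ = 146.3/√199 = 10.3709; SE₂ = 210.7/√236 = 13.7154.
Independent samples, unequal variances: SE_diff = √(SE₁² + SE₂²) = √(107.55556681 + 188.11219716) = 17.1950.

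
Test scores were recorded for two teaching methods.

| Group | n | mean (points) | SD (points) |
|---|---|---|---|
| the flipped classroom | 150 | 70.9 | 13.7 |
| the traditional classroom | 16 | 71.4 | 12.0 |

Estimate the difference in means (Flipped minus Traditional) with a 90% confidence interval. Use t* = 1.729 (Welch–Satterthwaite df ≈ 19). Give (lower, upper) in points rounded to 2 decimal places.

Per-group SEs: s₁/√n₁ = 13.7/√150 = 1.1186, s₂/√n₂ = 12.0/√16 = 3.0000.
Unpooled SE of the difference: √(1.25126596 + 9.0) = 3.2018.
Margin of error = t* · SE = 1.729 × 3.2018 = 5.5359.
x̄₁ − x̄₂ = 70.9 − 71.4 = -0.5000.
CI: -0.5000 ± 5.5359 = (-6.04, 5.04).

(-6.04, 5.04)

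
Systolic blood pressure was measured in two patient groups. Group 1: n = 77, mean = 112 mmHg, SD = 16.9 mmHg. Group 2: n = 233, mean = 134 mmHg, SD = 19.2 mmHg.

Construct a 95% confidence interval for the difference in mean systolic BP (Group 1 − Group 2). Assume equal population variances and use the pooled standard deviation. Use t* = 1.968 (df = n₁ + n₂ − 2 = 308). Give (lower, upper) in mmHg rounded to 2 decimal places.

s_p = √[((n₁−1)s₁² + (n₂−1)s₂²)/(n₁+n₂−2)] = √[(76·16.9² + 232·19.2²)/308] = 18.6588.
SE = 18.6588·√(1/77 + 1/233) = 2.4527.
With t* = 1.968, margin = 1.968 × 2.4527 = 4.8269.
x̄₁ − x̄₂ = 112 − 134 = -22.0000; interval -22.0000 ± 4.8269 = (-26.83, -17.17).

(-26.83, -17.17)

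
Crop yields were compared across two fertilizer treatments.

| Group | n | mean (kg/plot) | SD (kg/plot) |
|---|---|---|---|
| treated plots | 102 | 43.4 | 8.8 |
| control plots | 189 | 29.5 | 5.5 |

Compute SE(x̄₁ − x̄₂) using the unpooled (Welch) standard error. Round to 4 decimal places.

0.9588

Standard errors of each mean: 8.8/√102 = 0.8713 and 5.5/√189 = 0.4001.
SE(x̄₁ − x̄₂) = √(0.8713² + 0.4001²) = 0.9588 for independent samples with unequal variances.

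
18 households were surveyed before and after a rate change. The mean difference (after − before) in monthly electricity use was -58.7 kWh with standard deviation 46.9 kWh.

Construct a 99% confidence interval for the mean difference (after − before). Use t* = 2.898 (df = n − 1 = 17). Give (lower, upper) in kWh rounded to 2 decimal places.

(-90.74, -26.66)

This is a matched-pairs design, so SE = s_d/√n = 46.9/√18 = 11.0544.
Margin = 2.898 × 11.0544 = 32.0357; the interval is -58.7 ± 32.0357 = (-90.74, -26.66).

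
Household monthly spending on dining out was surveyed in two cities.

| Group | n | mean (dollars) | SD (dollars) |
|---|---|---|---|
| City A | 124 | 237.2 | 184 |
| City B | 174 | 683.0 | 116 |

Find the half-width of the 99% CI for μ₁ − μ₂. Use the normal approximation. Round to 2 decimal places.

Per-group SEs: s₁/√n₁ = 184/√124 = 16.5237, s₂/√n₂ = 116/√174 = 8.7939.
Unpooled SE of the difference: √(273.03266169 + 77.33267721) = 18.7180.
Margin of error = z* · SE = 2.576 × 18.7180 = 48.2176.

48.22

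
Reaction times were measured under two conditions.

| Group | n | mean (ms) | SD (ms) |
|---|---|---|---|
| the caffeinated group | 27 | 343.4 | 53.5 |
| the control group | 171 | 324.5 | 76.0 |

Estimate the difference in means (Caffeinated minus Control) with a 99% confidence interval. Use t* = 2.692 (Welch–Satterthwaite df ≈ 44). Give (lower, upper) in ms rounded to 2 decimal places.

(-12.93, 50.73)

Standard errors of each mean: 53.5/√27 = 10.2961 and 76.0/√171 = 5.8119.
SE(x̄₁ − x̄₂) = √(10.2961² + 5.8119²) = 11.8232 for independent samples with unequal variances.
With t* = 2.692, the margin is 2.692 × 11.8232 = 31.8281.
x̄₁ − x̄₂ = 343.4 − 324.5 = 18.9000; the interval is 18.9000 ± 31.8281 = (-12.93, 50.73).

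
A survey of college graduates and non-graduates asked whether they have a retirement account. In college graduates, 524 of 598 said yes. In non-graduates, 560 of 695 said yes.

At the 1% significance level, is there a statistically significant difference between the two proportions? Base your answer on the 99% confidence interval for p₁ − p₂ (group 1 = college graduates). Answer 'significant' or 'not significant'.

Sample proportions: 524/598 = 0.8763, 560/695 = 0.8058.
Each SE is √(p̂(1−p̂)/n): √(0.8763·0.1237/598) = 0.01346 and √(0.8058·0.1942/695) = 0.01501.
SE(p̂₁ − p̂₂) = √(SE₁² + SE₂²) = √(0.0001811716 + 0.0002253001) = 0.02016, since the two samples are independent.
At 99% confidence z* = 2.576; margin = 2.576 × 0.02016 = 0.05193.
The difference is 0.8763 − 0.8058 = 0.0705, so the interval is 0.0705 ± 0.05193 = (0.01857, 0.12243).
The interval (0.01857, 0.12243) does not contain 0, so the difference is significant.

significant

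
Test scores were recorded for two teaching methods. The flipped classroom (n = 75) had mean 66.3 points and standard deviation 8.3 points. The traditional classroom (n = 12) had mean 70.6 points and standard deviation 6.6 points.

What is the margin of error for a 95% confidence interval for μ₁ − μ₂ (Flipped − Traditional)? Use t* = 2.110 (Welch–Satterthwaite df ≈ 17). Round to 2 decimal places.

SE₁ = s₁/√n₁ = 8.3/√75 = 0.9584; SE₂ = 6.6/√12 = 1.9053.
Independent samples, unequal variances: SE_diff = √(SE₁² + SE₂²) = √(0.91853056 + 3.63016809) = 2.1328.
t* = 2.110, so margin of error = 2.110 × 2.1328 = 4.5002.

4.50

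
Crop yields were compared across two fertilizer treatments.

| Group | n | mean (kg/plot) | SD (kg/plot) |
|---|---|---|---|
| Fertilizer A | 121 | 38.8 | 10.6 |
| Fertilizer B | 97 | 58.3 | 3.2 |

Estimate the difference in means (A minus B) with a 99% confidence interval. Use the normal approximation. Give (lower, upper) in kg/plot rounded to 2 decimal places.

Per-group SEs: s₁/√n₁ = 10.6/√121 = 0.9636, s₂/√n₂ = 3.2/√97 = 0.3249.
Unpooled SE of the difference: √(0.92852496 + 0.10556001) = 1.0169.
Margin of error = z* · SE = 2.576 × 1.0169 = 2.6195.
x̄₁ − x̄₂ = 38.8 − 58.3 = -19.5000.
CI: -19.5000 ± 2.6195 = (-22.12, -16.88).

(-22.12, -16.88)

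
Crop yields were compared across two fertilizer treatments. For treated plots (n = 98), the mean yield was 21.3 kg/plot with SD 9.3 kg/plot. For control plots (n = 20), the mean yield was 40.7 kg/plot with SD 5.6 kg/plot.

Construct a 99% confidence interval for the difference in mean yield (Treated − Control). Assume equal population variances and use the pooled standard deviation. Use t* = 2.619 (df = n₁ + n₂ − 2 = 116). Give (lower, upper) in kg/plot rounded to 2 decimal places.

s_p = √[((n₁−1)s₁² + (n₂−1)s₂²)/(n₁+n₂−2)] = √[(97·9.3² + 19·5.6²)/116] = 8.8011.
SE = 8.8011·√(1/98 + 1/20) = 2.1595.
With t* = 2.619, margin = 2.619 × 2.1595 = 5.6557.
x̄₁ − x̄₂ = 21.3 − 40.7 = -19.4000; interval -19.4000 ± 5.6557 = (-25.06, -13.74).

(-25.06, -13.74)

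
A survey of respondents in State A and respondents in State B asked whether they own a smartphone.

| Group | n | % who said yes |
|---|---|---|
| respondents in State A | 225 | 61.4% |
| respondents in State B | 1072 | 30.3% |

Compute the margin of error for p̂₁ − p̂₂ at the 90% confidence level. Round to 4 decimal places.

SE₁ = √(p̂₁(1−p̂₁)/n₁) = √(0.6140·0.3860/225) = 0.03246; SE₂ = √(0.3030·0.6970/1072) = 0.01404.
Independent samples: SE of the difference = √(SE₁² + SE₂²) = √(0.0010536516 + 0.0001971216) = 0.03537.
z* for 90% confidence is 1.645, so the margin of error is 1.645 × 0.03537 = 0.05818.

0.0582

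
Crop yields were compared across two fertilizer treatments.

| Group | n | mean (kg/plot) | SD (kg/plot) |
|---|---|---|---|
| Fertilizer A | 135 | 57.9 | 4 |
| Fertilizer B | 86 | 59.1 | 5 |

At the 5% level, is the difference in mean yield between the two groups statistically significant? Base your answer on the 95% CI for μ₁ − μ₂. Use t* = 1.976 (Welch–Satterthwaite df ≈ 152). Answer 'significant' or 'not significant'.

not significant

Per-group SEs: s₁/√n₁ = 4/√135 = 0.3443, s₂/√n₂ = 5/√86 = 0.5392.
Unpooled SE of the difference: √(0.11854249 + 0.29073664) = 0.6397.
Margin of error = t* · SE = 1.976 × 0.6397 = 1.2640.
x̄₁ − x̄₂ = 57.9 − 59.1 = -1.2000.
CI: -1.2000 ± 1.2640 = (-2.4640, 0.0640).
The interval (-2.4640, 0.0640) contains 0, so the difference is not significant.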